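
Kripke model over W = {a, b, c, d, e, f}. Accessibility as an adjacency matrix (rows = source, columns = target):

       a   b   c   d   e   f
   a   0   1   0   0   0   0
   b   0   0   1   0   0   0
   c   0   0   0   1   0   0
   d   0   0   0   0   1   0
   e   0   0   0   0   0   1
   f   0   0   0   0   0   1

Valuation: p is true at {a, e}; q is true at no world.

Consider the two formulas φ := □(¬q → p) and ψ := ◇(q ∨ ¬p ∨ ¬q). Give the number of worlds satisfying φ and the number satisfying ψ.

For □(¬q → p):
a: successors {b}; ¬q → p there: b:F. ✗
b: successors {c}; ¬q → p there: c:F. ✗
c: successors {d}; ¬q → p there: d:F. ✗
d: successors {e}; ¬q → p there: e:T. ✓
e: successors {f}; ¬q → p there: f:F. ✗
f: successors {f}; ¬q → p there: f:F. ✗
— 1 world.
For ◇(q ∨ ¬p ∨ ¬q):
a: successors {b}; q ∨ ¬p ∨ ¬q there: b:T. ✓
b: successors {c}; q ∨ ¬p ∨ ¬q there: c:T. ✓
c: successors {d}; q ∨ ¬p ∨ ¬q there: d:T. ✓
d: successors {e}; q ∨ ¬p ∨ ¬q there: e:T. ✓
e: successors {f}; q ∨ ¬p ∨ ¬q there: f:T. ✓
f: successors {f}; q ∨ ¬p ∨ ¬q there: f:T. ✓
— 6 worlds.

1 and 6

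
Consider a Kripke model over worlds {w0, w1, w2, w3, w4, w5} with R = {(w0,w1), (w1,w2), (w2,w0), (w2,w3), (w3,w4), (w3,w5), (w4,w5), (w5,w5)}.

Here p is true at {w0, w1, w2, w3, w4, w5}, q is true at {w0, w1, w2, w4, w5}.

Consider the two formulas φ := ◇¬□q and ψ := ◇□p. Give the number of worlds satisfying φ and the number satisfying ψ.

For ◇¬□q:
w0: successors {w1}; ¬□q there: w1:F. ✗
w1: successors {w2}; ¬□q there: w2:T. ✓
w2: successors {w0, w3}; ¬□q there: w0:F, w3:F. ✗
w3: successors {w4, w5}; ¬□q there: w4:F, w5:F. ✗
w4: successors {w5}; ¬□q there: w5:F. ✗
w5: successors {w5}; ¬□q there: w5:F. ✗
— 1 world.
For ◇□p:
w0: successors {w1}; □p there: w1:T. ✓
w1: successors {w2}; □p there: w2:T. ✓
w2: successors {w0, w3}; □p there: w0:T, w3:T. ✓
w3: successors {w4, w5}; □p there: w4:T, w5:T. ✓
w4: successors {w5}; □p there: w5:T. ✓
w5: successors {w5}; □p there: w5:T. ✓
— 6 worlds.

1 and 6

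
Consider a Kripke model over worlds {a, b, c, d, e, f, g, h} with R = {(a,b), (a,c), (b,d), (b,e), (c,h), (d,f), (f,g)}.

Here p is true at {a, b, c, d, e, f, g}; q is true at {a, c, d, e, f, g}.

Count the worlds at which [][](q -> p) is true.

8

a: successors {b, c}; [](q -> p) there: b:T, c:T. ✓
b: successors {d, e}; [](q -> p) there: d:T, e:T. ✓
c: successors {h}; [](q -> p) there: h:T. ✓
d: successors {f}; [](q -> p) there: f:T. ✓
e: no successors, so [][](q -> p) holds vacuously. ✓
f: successors {g}; [](q -> p) there: g:T. ✓
g: no successors, so [][](q -> p) holds vacuously. ✓
h: no successors, so [][](q -> p) holds vacuously. ✓
Satisfying worlds: {a, b, c, d, e, f, g, h}.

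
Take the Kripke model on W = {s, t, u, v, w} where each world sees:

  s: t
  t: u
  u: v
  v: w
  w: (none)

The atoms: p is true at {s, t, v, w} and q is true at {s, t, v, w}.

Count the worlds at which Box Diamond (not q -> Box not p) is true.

3

s: successors {t}; Diamond (not q -> Box not p) there: t:F. ✗
t: successors {u}; Diamond (not q -> Box not p) there: u:T. ✓
u: successors {v}; Diamond (not q -> Box not p) there: v:T. ✓
v: successors {w}; Diamond (not q -> Box not p) there: w:F. ✗
w: no successors, so Box Diamond (not q -> Box not p) holds vacuously. ✓
Satisfying worlds: {t, u, w}.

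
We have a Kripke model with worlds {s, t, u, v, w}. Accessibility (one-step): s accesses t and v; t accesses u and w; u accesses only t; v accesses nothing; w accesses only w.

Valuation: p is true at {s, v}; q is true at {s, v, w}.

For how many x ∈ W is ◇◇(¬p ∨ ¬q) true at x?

4

s: successors {t, v}; ◇(¬p ∨ ¬q) there: t:T, v:F. ✓
t: successors {u, w}; ◇(¬p ∨ ¬q) there: u:T, w:T. ✓
u: successors {t}; ◇(¬p ∨ ¬q) there: t:T. ✓
v: no successors, so ◇◇(¬p ∨ ¬q) fails. ✗
w: successors {w}; ◇(¬p ∨ ¬q) there: w:T. ✓
Satisfying worlds: {s, t, u, w}.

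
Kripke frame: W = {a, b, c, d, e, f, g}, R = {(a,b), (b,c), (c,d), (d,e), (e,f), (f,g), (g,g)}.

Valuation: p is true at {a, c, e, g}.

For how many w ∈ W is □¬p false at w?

a: successors {b}; ¬p there: b:T. ✓
b: successors {c}; ¬p there: c:F. ✗
c: successors {d}; ¬p there: d:T. ✓
d: successors {e}; ¬p there: e:F. ✗
e: successors {f}; ¬p there: f:T. ✓
f: successors {g}; ¬p there: g:F. ✗
g: successors {g}; ¬p there: g:F. ✗
Satisfying worlds: {a, c, e}.
So □¬p fails at the other 4 worlds.

4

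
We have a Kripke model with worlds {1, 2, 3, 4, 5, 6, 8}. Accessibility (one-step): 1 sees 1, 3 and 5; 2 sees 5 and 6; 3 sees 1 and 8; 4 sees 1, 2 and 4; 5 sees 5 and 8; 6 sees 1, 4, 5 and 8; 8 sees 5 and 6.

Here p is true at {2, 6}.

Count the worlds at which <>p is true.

3

1: successors {1, 3, 5}; p there: 1:F, 3:F, 5:F. ✗
2: successors {5, 6}; p there: 5:F, 6:T. ✓
3: successors {1, 8}; p there: 1:F, 8:F. ✗
4: successors {1, 2, 4}; p there: 1:F, 2:T, 4:F. ✓
5: successors {5, 8}; p there: 5:F, 8:F. ✗
6: successors {1, 4, 5, 8}; p there: 1:F, 4:F, 5:F, 8:F. ✗
8: successors {5, 6}; p there: 5:F, 6:T. ✓
Satisfying worlds: {2, 4, 8}.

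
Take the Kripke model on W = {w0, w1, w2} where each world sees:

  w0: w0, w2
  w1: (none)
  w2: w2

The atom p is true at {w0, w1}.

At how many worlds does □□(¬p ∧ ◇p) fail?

w0: successors {w0, w2}; □(¬p ∧ ◇p) there: w0:F, w2:F. ✗
w1: no successors, so □□(¬p ∧ ◇p) holds vacuously. ✓
w2: successors {w2}; □(¬p ∧ ◇p) there: w2:F. ✗
Satisfying worlds: {w1}.
So □□(¬p ∧ ◇p) fails at the other 2 worlds.

2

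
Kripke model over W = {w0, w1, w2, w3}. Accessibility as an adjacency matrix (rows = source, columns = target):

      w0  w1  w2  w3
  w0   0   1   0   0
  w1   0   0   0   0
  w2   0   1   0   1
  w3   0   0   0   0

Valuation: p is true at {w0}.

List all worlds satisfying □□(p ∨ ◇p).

{w0, w1, w2, w3}

w0: successors {w1}; □(p ∨ ◇p) there: w1:T. ✓
w1: no successors, so □□(p ∨ ◇p) holds vacuously. ✓
w2: successors {w1, w3}; □(p ∨ ◇p) there: w1:T, w3:T. ✓
w3: no successors, so □□(p ∨ ◇p) holds vacuously. ✓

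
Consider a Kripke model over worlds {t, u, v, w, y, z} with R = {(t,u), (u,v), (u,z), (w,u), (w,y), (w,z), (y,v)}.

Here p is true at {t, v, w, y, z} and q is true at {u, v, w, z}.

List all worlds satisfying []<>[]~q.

t: successors {u}; <>[]~q there: u:T. ✓
u: successors {v, z}; <>[]~q there: v:F, z:F. ✗
v: no successors, so []<>[]~q holds vacuously. ✓
w: successors {u, y, z}; <>[]~q there: u:T, y:T, z:F. ✗
y: successors {v}; <>[]~q there: v:F. ✗
z: no successors, so []<>[]~q holds vacuously. ✓

{t, v, z}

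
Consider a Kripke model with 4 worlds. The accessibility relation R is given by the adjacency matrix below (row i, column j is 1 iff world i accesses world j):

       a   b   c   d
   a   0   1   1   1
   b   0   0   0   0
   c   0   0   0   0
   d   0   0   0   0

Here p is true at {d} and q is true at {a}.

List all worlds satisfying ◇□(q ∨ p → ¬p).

{a}

a: successors {b, c, d}; □(q ∨ p → ¬p) there: b:T, c:T, d:T. ✓
b: no successors, so ◇□(q ∨ p → ¬p) fails. ✗
c: no successors, so ◇□(q ∨ p → ¬p) fails. ✗
d: no successors, so ◇□(q ∨ p → ¬p) fails. ✗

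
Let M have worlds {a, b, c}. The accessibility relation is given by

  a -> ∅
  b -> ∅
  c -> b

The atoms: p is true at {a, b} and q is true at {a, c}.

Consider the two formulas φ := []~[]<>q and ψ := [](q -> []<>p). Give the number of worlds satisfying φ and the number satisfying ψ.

For []~[]<>q:
a: no successors, so []~[]<>q holds vacuously. ✓
b: no successors, so []~[]<>q holds vacuously. ✓
c: successors {b}; ~[]<>q there: b:F. ✗
— 2 worlds.
For [](q -> []<>p):
a: no successors, so [](q -> []<>p) holds vacuously. ✓
b: no successors, so [](q -> []<>p) holds vacuously. ✓
c: successors {b}; q -> []<>p there: b:T. ✓
— 3 worlds.

2 and 3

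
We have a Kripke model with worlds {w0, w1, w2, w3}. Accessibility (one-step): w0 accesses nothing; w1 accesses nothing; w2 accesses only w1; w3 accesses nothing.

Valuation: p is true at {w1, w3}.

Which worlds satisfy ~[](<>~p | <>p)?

w0: [](<>~p | <>p) is T. ✗
w1: [](<>~p | <>p) is T. ✗
w2: [](<>~p | <>p) is F. ✓
w3: [](<>~p | <>p) is T. ✗

{w2}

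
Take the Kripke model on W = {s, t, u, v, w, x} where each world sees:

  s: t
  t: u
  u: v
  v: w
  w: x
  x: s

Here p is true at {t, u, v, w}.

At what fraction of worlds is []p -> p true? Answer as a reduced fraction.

s: []p is T, p is F. ✗
t: []p is T, p is T. ✓
u: []p is T, p is T. ✓
v: []p is T, p is T. ✓
w: []p is F, p is T. ✓
x: []p is F, p is F. ✓
That's 5 of 6 worlds, so 5/6.

5/6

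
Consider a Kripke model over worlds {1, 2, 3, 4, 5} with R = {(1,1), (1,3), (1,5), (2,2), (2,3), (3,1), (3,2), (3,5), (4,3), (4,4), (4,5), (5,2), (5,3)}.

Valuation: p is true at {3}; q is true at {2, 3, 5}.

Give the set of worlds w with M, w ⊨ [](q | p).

1: successors {1, 3, 5}; q | p there: 1:F, 3:T, 5:T. ✗
2: successors {2, 3}; q | p there: 2:T, 3:T. ✓
3: successors {1, 2, 5}; q | p there: 1:F, 2:T, 5:T. ✗
4: successors {3, 4, 5}; q | p there: 3:T, 4:F, 5:T. ✗
5: successors {2, 3}; q | p there: 2:T, 3:T. ✓

{2, 5}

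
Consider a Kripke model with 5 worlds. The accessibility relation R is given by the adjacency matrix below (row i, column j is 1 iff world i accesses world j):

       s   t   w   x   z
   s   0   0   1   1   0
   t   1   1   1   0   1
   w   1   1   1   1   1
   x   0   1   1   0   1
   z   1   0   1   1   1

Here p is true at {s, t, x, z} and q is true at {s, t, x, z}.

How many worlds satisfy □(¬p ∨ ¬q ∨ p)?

s: successors {w, x}; ¬p ∨ ¬q ∨ p there: w:T, x:T. ✓
t: successors {s, t, w, z}; ¬p ∨ ¬q ∨ p there: s:T, t:T, w:T, z:T. ✓
w: successors {s, t, w, x, z}; ¬p ∨ ¬q ∨ p there: s:T, t:T, w:T, x:T, z:T. ✓
x: successors {t, w, z}; ¬p ∨ ¬q ∨ p there: t:T, w:T, z:T. ✓
z: successors {s, w, x, z}; ¬p ∨ ¬q ∨ p there: s:T, w:T, x:T, z:T. ✓
Satisfying worlds: {s, t, w, x, z}.

5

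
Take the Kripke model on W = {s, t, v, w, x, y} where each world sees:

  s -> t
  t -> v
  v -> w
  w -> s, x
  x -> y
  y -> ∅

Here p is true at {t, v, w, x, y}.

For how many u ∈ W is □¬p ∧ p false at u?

5

s: □¬p is F, p is F. ✗
t: □¬p is F, p is T. ✗
v: □¬p is F, p is T. ✗
w: □¬p is F, p is T. ✗
x: □¬p is F, p is T. ✗
y: □¬p is T, p is T. ✓
Satisfying worlds: {y}.
So □¬p ∧ p fails at the other 5 worlds.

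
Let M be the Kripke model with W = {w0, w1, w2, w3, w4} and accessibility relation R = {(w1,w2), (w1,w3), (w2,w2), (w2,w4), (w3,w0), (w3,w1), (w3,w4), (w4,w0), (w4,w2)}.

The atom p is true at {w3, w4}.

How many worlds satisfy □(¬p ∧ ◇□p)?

w0: no successors, so □(¬p ∧ ◇□p) holds vacuously. ✓
w1: successors {w2, w3}; ¬p ∧ ◇□p there: w2:F, w3:F. ✗
w2: successors {w2, w4}; ¬p ∧ ◇□p there: w2:F, w4:F. ✗
w3: successors {w0, w1, w4}; ¬p ∧ ◇□p there: w0:F, w1:F, w4:F. ✗
w4: successors {w0, w2}; ¬p ∧ ◇□p there: w0:F, w2:F. ✗
Satisfying worlds: {w0}.

1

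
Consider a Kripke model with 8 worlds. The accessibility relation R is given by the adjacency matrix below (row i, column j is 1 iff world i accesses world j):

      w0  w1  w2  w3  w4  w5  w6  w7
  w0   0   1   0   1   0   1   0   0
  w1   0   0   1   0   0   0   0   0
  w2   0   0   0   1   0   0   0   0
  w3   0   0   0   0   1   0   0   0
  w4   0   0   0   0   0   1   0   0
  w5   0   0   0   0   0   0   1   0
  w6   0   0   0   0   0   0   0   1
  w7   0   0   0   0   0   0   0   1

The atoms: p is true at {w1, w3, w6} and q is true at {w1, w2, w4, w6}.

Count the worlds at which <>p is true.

3

w0: successors {w1, w3, w5}; p there: w1:T, w3:T, w5:F. ✓
w1: successors {w2}; p there: w2:F. ✗
w2: successors {w3}; p there: w3:T. ✓
w3: successors {w4}; p there: w4:F. ✗
w4: successors {w5}; p there: w5:F. ✗
w5: successors {w6}; p there: w6:T. ✓
w6: successors {w7}; p there: w7:F. ✗
w7: successors {w7}; p there: w7:F. ✗
Satisfying worlds: {w0, w2, w5}.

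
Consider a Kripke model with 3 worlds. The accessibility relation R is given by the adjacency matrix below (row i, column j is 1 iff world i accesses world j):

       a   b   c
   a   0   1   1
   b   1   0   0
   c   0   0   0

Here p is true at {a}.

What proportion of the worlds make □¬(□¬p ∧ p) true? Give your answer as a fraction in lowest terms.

a: successors {b, c}; ¬(□¬p ∧ p) there: b:T, c:T. ✓
b: successors {a}; ¬(□¬p ∧ p) there: a:F. ✗
c: no successors, so □¬(□¬p ∧ p) holds vacuously. ✓
That's 2 of 3 worlds, so 2/3.

2/3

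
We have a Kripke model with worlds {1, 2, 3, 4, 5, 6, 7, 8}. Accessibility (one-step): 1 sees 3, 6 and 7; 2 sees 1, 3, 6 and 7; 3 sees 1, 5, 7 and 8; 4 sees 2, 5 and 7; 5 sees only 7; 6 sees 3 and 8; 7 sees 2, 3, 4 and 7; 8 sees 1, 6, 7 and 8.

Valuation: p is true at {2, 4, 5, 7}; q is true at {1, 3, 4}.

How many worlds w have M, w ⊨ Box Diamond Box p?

1: successors {3, 6, 7}; Diamond Box p there: 3:T, 6:F, 7:T. ✗
2: successors {1, 3, 6, 7}; Diamond Box p there: 1:F, 3:T, 6:F, 7:T. ✗
3: successors {1, 5, 7, 8}; Diamond Box p there: 1:F, 5:F, 7:T, 8:F. ✗
4: successors {2, 5, 7}; Diamond Box p there: 2:F, 5:F, 7:T. ✗
5: successors {7}; Diamond Box p there: 7:T. ✓
6: successors {3, 8}; Diamond Box p there: 3:T, 8:F. ✗
7: successors {2, 3, 4, 7}; Diamond Box p there: 2:F, 3:T, 4:T, 7:T. ✗
8: successors {1, 6, 7, 8}; Diamond Box p there: 1:F, 6:F, 7:T, 8:F. ✗
Satisfying worlds: {5}.

1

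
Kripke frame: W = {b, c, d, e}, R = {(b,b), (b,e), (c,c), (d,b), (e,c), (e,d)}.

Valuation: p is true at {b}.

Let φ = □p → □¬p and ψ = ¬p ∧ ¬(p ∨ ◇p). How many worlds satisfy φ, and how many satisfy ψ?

3 and 2

For □p → □¬p:
b: □p is F, □¬p is F. ✓
c: □p is F, □¬p is T. ✓
d: □p is T, □¬p is F. ✗
e: □p is F, □¬p is T. ✓
— 3 worlds.
For ¬p ∧ ¬(p ∨ ◇p):
b: ¬p is F, ¬(p ∨ ◇p) is F. ✗
c: ¬p is T, ¬(p ∨ ◇p) is T. ✓
d: ¬p is T, ¬(p ∨ ◇p) is F. ✗
e: ¬p is T, ¬(p ∨ ◇p) is T. ✓
— 2 worlds.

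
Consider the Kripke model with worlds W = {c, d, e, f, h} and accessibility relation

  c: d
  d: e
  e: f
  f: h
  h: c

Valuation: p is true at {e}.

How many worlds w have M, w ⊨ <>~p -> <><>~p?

c: <>~p is T, <><>~p is F. ✗
d: <>~p is F, <><>~p is T. ✓
e: <>~p is T, <><>~p is T. ✓
f: <>~p is T, <><>~p is T. ✓
h: <>~p is T, <><>~p is T. ✓
Satisfying worlds: {d, e, f, h}.

4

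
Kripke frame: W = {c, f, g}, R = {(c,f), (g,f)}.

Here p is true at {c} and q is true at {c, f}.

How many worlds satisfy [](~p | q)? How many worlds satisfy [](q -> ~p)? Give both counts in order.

3 and 3

For [](~p | q):
c: successors {f}; ~p | q there: f:T. ✓
f: no successors, so [](~p | q) holds vacuously. ✓
g: successors {f}; ~p | q there: f:T. ✓
— 3 worlds.
For [](q -> ~p):
c: successors {f}; q -> ~p there: f:T. ✓
f: no successors, so [](q -> ~p) holds vacuously. ✓
g: successors {f}; q -> ~p there: f:T. ✓
— 3 worlds.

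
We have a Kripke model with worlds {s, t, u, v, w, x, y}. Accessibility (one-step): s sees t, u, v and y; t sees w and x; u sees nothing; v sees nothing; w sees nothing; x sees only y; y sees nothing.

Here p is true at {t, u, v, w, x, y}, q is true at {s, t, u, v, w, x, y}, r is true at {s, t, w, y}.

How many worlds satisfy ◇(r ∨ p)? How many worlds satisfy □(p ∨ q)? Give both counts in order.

3 and 7

For ◇(r ∨ p):
s: successors {t, u, v, y}; r ∨ p there: t:T, u:T, v:T, y:T. ✓
t: successors {w, x}; r ∨ p there: w:T, x:T. ✓
u: no successors, so ◇(r ∨ p) fails. ✗
v: no successors, so ◇(r ∨ p) fails. ✗
w: no successors, so ◇(r ∨ p) fails. ✗
x: successors {y}; r ∨ p there: y:T. ✓
y: no successors, so ◇(r ∨ p) fails. ✗
— 3 worlds.
For □(p ∨ q):
s: successors {t, u, v, y}; p ∨ q there: t:T, u:T, v:T, y:T. ✓
t: successors {w, x}; p ∨ q there: w:T, x:T. ✓
u: no successors, so □(p ∨ q) holds vacuously. ✓
v: no successors, so □(p ∨ q) holds vacuously. ✓
w: no successors, so □(p ∨ q) holds vacuously. ✓
x: successors {y}; p ∨ q there: y:T. ✓
y: no successors, so □(p ∨ q) holds vacuously. ✓
— 7 worlds.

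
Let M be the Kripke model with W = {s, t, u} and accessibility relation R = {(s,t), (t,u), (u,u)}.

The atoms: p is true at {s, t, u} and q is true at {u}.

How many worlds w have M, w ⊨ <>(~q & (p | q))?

1

s: successors {t}; ~q & (p | q) there: t:T. ✓
t: successors {u}; ~q & (p | q) there: u:F. ✗
u: successors {u}; ~q & (p | q) there: u:F. ✗
Satisfying worlds: {s}.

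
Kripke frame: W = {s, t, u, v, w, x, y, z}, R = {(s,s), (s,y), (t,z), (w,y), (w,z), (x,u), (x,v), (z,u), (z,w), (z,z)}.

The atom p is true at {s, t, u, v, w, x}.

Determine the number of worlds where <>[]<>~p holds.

s: successors {s, y}; []<>~p there: s:F, y:T. ✓
t: successors {z}; []<>~p there: z:F. ✗
u: no successors, so <>[]<>~p fails. ✗
v: no successors, so <>[]<>~p fails. ✗
w: successors {y, z}; []<>~p there: y:T, z:F. ✓
x: successors {u, v}; []<>~p there: u:T, v:T. ✓
y: no successors, so <>[]<>~p fails. ✗
z: successors {u, w, z}; []<>~p there: u:T, w:F, z:F. ✓
Satisfying worlds: {s, w, x, z}.

4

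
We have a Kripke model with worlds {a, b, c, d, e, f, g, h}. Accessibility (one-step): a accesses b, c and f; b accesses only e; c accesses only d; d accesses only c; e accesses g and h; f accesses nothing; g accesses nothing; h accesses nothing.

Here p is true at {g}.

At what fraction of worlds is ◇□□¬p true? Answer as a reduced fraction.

5/8

a: successors {b, c, f}; □□¬p there: b:F, c:T, f:T. ✓
b: successors {e}; □□¬p there: e:T. ✓
c: successors {d}; □□¬p there: d:T. ✓
d: successors {c}; □□¬p there: c:T. ✓
e: successors {g, h}; □□¬p there: g:T, h:T. ✓
f: no successors, so ◇□□¬p fails. ✗
g: no successors, so ◇□□¬p fails. ✗
h: no successors, so ◇□□¬p fails. ✗
That's 5 of 8 worlds, so 5/8.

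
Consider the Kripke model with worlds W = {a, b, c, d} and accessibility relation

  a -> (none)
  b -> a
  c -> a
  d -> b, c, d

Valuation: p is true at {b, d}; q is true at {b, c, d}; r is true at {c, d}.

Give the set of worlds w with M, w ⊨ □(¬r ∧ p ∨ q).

{a, d}

a: no successors, so □(¬r ∧ p ∨ q) holds vacuously. ✓
b: successors {a}; ¬r ∧ p ∨ q there: a:F. ✗
c: successors {a}; ¬r ∧ p ∨ q there: a:F. ✗
d: successors {b, c, d}; ¬r ∧ p ∨ q there: b:T, c:T, d:T. ✓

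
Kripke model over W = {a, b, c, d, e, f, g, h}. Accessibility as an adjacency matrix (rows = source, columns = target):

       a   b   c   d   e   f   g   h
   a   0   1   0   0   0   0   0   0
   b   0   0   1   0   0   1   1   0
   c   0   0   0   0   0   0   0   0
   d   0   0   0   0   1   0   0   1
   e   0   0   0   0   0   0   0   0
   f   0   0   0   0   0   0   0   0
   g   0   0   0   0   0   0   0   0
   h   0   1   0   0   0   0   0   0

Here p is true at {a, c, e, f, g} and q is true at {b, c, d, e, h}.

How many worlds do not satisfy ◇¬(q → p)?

5

a: successors {b}; ¬(q → p) there: b:T. ✓
b: successors {c, f, g}; ¬(q → p) there: c:F, f:F, g:F. ✗
c: no successors, so ◇¬(q → p) fails. ✗
d: successors {e, h}; ¬(q → p) there: e:F, h:T. ✓
e: no successors, so ◇¬(q → p) fails. ✗
f: no successors, so ◇¬(q → p) fails. ✗
g: no successors, so ◇¬(q → p) fails. ✗
h: successors {b}; ¬(q → p) there: b:T. ✓
Satisfying worlds: {a, d, h}.
So ◇¬(q → p) fails at the other 5 worlds.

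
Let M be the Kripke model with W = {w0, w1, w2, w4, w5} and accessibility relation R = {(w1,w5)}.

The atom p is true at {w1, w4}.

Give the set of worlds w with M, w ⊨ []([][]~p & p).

w0: no successors, so []([][]~p & p) holds vacuously. ✓
w1: successors {w5}; [][]~p & p there: w5:F. ✗
w2: no successors, so []([][]~p & p) holds vacuously. ✓
w4: no successors, so []([][]~p & p) holds vacuously. ✓
w5: no successors, so []([][]~p & p) holds vacuously. ✓

{w0, w2, w4, w5}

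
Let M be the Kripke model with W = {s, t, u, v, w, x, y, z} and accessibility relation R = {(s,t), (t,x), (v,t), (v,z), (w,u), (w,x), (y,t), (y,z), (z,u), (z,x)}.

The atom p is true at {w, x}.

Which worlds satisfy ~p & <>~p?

{s, v, y, z}

s: ~p is T, <>~p is T. ✓
t: ~p is T, <>~p is F. ✗
u: ~p is T, <>~p is F. ✗
v: ~p is T, <>~p is T. ✓
w: ~p is F, <>~p is T. ✗
x: ~p is F, <>~p is F. ✗
y: ~p is T, <>~p is T. ✓
z: ~p is T, <>~p is T. ✓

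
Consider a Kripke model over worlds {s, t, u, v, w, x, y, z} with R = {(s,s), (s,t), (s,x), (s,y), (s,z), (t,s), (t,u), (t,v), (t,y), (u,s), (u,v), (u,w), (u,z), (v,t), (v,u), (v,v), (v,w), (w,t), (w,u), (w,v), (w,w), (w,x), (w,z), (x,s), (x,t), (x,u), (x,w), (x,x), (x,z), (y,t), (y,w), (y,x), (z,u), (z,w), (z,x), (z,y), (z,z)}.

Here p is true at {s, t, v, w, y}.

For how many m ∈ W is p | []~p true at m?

s: p is T, []~p is F. ✓
t: p is T, []~p is F. ✓
u: p is F, []~p is F. ✗
v: p is T, []~p is F. ✓
w: p is T, []~p is F. ✓
x: p is F, []~p is F. ✗
y: p is T, []~p is F. ✓
z: p is F, []~p is F. ✗
Satisfying worlds: {s, t, v, w, y}.

5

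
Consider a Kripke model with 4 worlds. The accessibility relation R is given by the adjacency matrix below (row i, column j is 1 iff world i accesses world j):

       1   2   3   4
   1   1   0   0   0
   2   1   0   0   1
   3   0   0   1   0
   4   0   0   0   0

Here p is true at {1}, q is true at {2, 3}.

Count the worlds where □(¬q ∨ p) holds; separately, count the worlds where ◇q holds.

3 and 1

For □(¬q ∨ p):
1: successors {1}; ¬q ∨ p there: 1:T. ✓
2: successors {1, 4}; ¬q ∨ p there: 1:T, 4:T. ✓
3: successors {3}; ¬q ∨ p there: 3:F. ✗
4: no successors, so □(¬q ∨ p) holds vacuously. ✓
— 3 worlds.
For ◇q:
1: successors {1}; q there: 1:F. ✗
2: successors {1, 4}; q there: 1:F, 4:F. ✗
3: successors {3}; q there: 3:T. ✓
4: no successors, so ◇q fails. ✗
— 1 world.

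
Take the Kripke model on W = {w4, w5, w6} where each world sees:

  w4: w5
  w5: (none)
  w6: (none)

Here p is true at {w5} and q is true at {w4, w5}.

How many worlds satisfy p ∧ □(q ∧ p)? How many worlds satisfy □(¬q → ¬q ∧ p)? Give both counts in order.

For p ∧ □(q ∧ p):
w4: p is F, □(q ∧ p) is T. ✗
w5: p is T, □(q ∧ p) is T. ✓
w6: p is F, □(q ∧ p) is T. ✗
— 1 world.
For □(¬q → ¬q ∧ p):
w4: successors {w5}; ¬q → ¬q ∧ p there: w5:T. ✓
w5: no successors, so □(¬q → ¬q ∧ p) holds vacuously. ✓
w6: no successors, so □(¬q → ¬q ∧ p) holds vacuously. ✓
— 3 worlds.

1 and 3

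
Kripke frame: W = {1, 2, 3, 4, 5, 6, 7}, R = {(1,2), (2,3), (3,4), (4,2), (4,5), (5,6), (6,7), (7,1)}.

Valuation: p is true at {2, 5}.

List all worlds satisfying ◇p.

1: successors {2}; p there: 2:T. ✓
2: successors {3}; p there: 3:F. ✗
3: successors {4}; p there: 4:F. ✗
4: successors {2, 5}; p there: 2:T, 5:T. ✓
5: successors {6}; p there: 6:F. ✗
6: successors {7}; p there: 7:F. ✗
7: successors {1}; p there: 1:F. ✗

{1, 4}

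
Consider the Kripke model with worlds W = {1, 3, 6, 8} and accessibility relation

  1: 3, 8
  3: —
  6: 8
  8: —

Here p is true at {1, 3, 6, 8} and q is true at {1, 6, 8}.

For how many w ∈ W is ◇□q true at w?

1: successors {3, 8}; □q there: 3:T, 8:T. ✓
3: no successors, so ◇□q fails. ✗
6: successors {8}; □q there: 8:T. ✓
8: no successors, so ◇□q fails. ✗
Satisfying worlds: {1, 6}.

2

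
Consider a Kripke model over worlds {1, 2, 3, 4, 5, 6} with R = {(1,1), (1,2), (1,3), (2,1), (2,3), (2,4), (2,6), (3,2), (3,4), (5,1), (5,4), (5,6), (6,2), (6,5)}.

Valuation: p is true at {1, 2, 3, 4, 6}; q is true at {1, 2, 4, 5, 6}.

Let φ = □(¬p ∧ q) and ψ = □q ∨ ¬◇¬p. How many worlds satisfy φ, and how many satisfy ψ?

For □(¬p ∧ q):
1: successors {1, 2, 3}; ¬p ∧ q there: 1:F, 2:F, 3:F. ✗
2: successors {1, 3, 4, 6}; ¬p ∧ q there: 1:F, 3:F, 4:F, 6:F. ✗
3: successors {2, 4}; ¬p ∧ q there: 2:F, 4:F. ✗
4: no successors, so □(¬p ∧ q) holds vacuously. ✓
5: successors {1, 4, 6}; ¬p ∧ q there: 1:F, 4:F, 6:F. ✗
6: successors {2, 5}; ¬p ∧ q there: 2:F, 5:T. ✗
— 1 world.
For □q ∨ ¬◇¬p:
1: □q is F, ¬◇¬p is T. ✓
2: □q is F, ¬◇¬p is T. ✓
3: □q is T, ¬◇¬p is T. ✓
4: □q is T, ¬◇¬p is T. ✓
5: □q is T, ¬◇¬p is T. ✓
6: □q is T, ¬◇¬p is F. ✓
— 6 worlds.

1 and 6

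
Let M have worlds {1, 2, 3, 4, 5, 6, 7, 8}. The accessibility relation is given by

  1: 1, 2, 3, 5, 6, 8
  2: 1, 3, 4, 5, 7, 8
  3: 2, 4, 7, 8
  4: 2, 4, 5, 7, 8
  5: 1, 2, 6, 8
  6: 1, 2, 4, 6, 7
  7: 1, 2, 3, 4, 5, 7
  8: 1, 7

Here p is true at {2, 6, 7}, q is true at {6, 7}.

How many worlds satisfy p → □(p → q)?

1: p is F, □(p → q) is F. ✓
2: p is T, □(p → q) is T. ✓
3: p is F, □(p → q) is F. ✓
4: p is F, □(p → q) is F. ✓
5: p is F, □(p → q) is F. ✓
6: p is T, □(p → q) is F. ✗
7: p is T, □(p → q) is F. ✗
8: p is F, □(p → q) is T. ✓
Satisfying worlds: {1, 2, 3, 4, 5, 8}.

6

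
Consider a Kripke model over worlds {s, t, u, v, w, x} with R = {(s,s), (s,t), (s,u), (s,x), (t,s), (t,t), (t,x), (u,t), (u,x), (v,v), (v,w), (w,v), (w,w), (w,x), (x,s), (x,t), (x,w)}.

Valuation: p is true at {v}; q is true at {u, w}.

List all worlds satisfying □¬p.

s: successors {s, t, u, x}; ¬p there: s:T, t:T, u:T, x:T. ✓
t: successors {s, t, x}; ¬p there: s:T, t:T, x:T. ✓
u: successors {t, x}; ¬p there: t:T, x:T. ✓
v: successors {v, w}; ¬p there: v:F, w:T. ✗
w: successors {v, w, x}; ¬p there: v:F, w:T, x:T. ✗
x: successors {s, t, w}; ¬p there: s:T, t:T, w:T. ✓

{s, t, u, x}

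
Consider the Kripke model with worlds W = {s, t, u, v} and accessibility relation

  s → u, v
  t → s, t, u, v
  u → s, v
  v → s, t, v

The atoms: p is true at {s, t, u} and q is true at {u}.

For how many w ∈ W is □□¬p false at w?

s: successors {u, v}; □¬p there: u:F, v:F. ✗
t: successors {s, t, u, v}; □¬p there: s:F, t:F, u:F, v:F. ✗
u: successors {s, v}; □¬p there: s:F, v:F. ✗
v: successors {s, t, v}; □¬p there: s:F, t:F, v:F. ✗
Satisfying worlds: ∅.
So □□¬p fails at the other 4 worlds.

4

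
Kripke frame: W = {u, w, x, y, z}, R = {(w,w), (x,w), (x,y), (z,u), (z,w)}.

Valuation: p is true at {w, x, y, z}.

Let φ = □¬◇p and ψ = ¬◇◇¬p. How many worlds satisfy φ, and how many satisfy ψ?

2 and 5

For □¬◇p:
u: no successors, so □¬◇p holds vacuously. ✓
w: successors {w}; ¬◇p there: w:F. ✗
x: successors {w, y}; ¬◇p there: w:F, y:T. ✗
y: no successors, so □¬◇p holds vacuously. ✓
z: successors {u, w}; ¬◇p there: u:T, w:F. ✗
— 2 worlds.
For ¬◇◇¬p:
u: ◇◇¬p is F. ✓
w: ◇◇¬p is F. ✓
x: ◇◇¬p is F. ✓
y: ◇◇¬p is F. ✓
z: ◇◇¬p is F. ✓
— 5 worlds.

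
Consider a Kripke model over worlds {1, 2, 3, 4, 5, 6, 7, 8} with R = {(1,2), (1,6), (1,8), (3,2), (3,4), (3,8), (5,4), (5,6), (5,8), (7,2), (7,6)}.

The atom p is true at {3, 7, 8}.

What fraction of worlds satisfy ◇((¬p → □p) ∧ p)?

3/8

1: successors {2, 6, 8}; (¬p → □p) ∧ p there: 2:F, 6:F, 8:T. ✓
2: no successors, so ◇((¬p → □p) ∧ p) fails. ✗
3: successors {2, 4, 8}; (¬p → □p) ∧ p there: 2:F, 4:F, 8:T. ✓
4: no successors, so ◇((¬p → □p) ∧ p) fails. ✗
5: successors {4, 6, 8}; (¬p → □p) ∧ p there: 4:F, 6:F, 8:T. ✓
6: no successors, so ◇((¬p → □p) ∧ p) fails. ✗
7: successors {2, 6}; (¬p → □p) ∧ p there: 2:F, 6:F. ✗
8: no successors, so ◇((¬p → □p) ∧ p) fails. ✗
That's 3 of 8 worlds, so 3/8.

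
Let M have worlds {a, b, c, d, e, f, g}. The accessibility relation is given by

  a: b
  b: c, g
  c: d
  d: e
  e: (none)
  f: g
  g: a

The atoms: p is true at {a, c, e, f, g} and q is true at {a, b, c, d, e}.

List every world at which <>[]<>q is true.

a: successors {b}; []<>q there: b:T. ✓
b: successors {c, g}; []<>q there: c:T, g:T. ✓
c: successors {d}; []<>q there: d:F. ✗
d: successors {e}; []<>q there: e:T. ✓
e: no successors, so <>[]<>q fails. ✗
f: successors {g}; []<>q there: g:T. ✓
g: successors {a}; []<>q there: a:T. ✓

{a, b, d, f, g}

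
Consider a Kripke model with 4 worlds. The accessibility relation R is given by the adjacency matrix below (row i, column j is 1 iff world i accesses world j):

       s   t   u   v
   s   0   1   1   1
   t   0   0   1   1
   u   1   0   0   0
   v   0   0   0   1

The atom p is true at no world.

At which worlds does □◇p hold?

s: successors {t, u, v}; ◇p there: t:F, u:F, v:F. ✗
t: successors {u, v}; ◇p there: u:F, v:F. ✗
u: successors {s}; ◇p there: s:F. ✗
v: successors {v}; ◇p there: v:F. ✗

∅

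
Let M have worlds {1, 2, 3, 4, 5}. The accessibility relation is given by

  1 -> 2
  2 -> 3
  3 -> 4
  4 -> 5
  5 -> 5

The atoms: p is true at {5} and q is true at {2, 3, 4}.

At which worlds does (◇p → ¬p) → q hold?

1: ◇p → ¬p is T, q is F. ✗
2: ◇p → ¬p is T, q is T. ✓
3: ◇p → ¬p is T, q is T. ✓
4: ◇p → ¬p is T, q is T. ✓
5: ◇p → ¬p is F, q is F. ✓

{2, 3, 4, 5}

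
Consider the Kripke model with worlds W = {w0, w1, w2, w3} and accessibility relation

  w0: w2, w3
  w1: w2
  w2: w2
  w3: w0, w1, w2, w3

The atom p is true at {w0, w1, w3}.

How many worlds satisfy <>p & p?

2

w0: <>p is T, p is T. ✓
w1: <>p is F, p is T. ✗
w2: <>p is F, p is F. ✗
w3: <>p is T, p is T. ✓
Satisfying worlds: {w0, w3}.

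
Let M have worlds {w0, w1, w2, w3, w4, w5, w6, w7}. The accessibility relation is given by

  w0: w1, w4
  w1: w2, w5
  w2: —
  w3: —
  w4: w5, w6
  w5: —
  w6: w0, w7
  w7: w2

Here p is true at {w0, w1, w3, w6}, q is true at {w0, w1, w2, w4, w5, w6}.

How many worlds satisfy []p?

3

w0: successors {w1, w4}; p there: w1:T, w4:F. ✗
w1: successors {w2, w5}; p there: w2:F, w5:F. ✗
w2: no successors, so []p holds vacuously. ✓
w3: no successors, so []p holds vacuously. ✓
w4: successors {w5, w6}; p there: w5:F, w6:T. ✗
w5: no successors, so []p holds vacuously. ✓
w6: successors {w0, w7}; p there: w0:T, w7:F. ✗
w7: successors {w2}; p there: w2:F. ✗
Satisfying worlds: {w2, w3, w5}.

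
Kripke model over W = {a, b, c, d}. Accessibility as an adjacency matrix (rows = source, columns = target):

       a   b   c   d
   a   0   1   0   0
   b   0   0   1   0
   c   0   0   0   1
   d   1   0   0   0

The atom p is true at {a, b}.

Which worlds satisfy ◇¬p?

a: successors {b}; ¬p there: b:F. ✗
b: successors {c}; ¬p there: c:T. ✓
c: successors {d}; ¬p there: d:T. ✓
d: successors {a}; ¬p there: a:F. ✗

{b, c}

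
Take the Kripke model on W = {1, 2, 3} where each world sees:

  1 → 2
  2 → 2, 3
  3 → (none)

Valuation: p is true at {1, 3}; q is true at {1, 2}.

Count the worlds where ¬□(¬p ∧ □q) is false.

1: □(¬p ∧ □q) is F. ✓
2: □(¬p ∧ □q) is F. ✓
3: □(¬p ∧ □q) is T. ✗
Satisfying worlds: {1, 2}.
So ¬□(¬p ∧ □q) fails at the other 1 world.

1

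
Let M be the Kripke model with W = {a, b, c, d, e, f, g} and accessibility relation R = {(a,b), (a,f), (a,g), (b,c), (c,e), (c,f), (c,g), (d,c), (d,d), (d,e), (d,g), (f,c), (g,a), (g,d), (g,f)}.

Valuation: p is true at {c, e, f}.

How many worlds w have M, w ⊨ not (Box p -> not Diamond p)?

2

a: Box p -> not Diamond p is T. ✗
b: Box p -> not Diamond p is F. ✓
c: Box p -> not Diamond p is T. ✗
d: Box p -> not Diamond p is T. ✗
e: Box p -> not Diamond p is T. ✗
f: Box p -> not Diamond p is F. ✓
g: Box p -> not Diamond p is T. ✗
Satisfying worlds: {b, f}.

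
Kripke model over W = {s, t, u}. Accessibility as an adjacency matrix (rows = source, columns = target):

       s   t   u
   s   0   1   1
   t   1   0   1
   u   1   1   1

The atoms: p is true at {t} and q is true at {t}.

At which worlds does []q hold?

∅

s: successors {t, u}; q there: t:T, u:F. ✗
t: successors {s, u}; q there: s:F, u:F. ✗
u: successors {s, t, u}; q there: s:F, t:T, u:F. ✗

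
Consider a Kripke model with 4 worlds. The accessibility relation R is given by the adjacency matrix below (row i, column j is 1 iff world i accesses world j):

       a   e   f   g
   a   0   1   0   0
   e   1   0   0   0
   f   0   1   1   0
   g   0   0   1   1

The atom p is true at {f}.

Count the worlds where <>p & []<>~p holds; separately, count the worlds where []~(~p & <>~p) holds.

2 and 0

For <>p & []<>~p:
a: <>p is F, []<>~p is T. ✗
e: <>p is F, []<>~p is T. ✗
f: <>p is T, []<>~p is T. ✓
g: <>p is T, []<>~p is T. ✓
— 2 worlds.
For []~(~p & <>~p):
a: successors {e}; ~(~p & <>~p) there: e:F. ✗
e: successors {a}; ~(~p & <>~p) there: a:F. ✗
f: successors {e, f}; ~(~p & <>~p) there: e:F, f:T. ✗
g: successors {f, g}; ~(~p & <>~p) there: f:T, g:F. ✗
— 0 worlds.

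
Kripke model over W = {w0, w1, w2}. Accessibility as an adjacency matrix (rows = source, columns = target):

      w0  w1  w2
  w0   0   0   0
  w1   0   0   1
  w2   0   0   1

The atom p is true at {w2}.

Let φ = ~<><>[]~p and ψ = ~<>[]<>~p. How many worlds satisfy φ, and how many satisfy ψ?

3 and 3

For ~<><>[]~p:
w0: <><>[]~p is F. ✓
w1: <><>[]~p is F. ✓
w2: <><>[]~p is F. ✓
— 3 worlds.
For ~<>[]<>~p:
w0: <>[]<>~p is F. ✓
w1: <>[]<>~p is F. ✓
w2: <>[]<>~p is F. ✓
— 3 worlds.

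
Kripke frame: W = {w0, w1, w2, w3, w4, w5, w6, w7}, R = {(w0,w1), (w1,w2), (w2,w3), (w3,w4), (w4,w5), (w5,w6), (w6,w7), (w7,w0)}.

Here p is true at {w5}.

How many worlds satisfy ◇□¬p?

w0: successors {w1}; □¬p there: w1:T. ✓
w1: successors {w2}; □¬p there: w2:T. ✓
w2: successors {w3}; □¬p there: w3:T. ✓
w3: successors {w4}; □¬p there: w4:F. ✗
w4: successors {w5}; □¬p there: w5:T. ✓
w5: successors {w6}; □¬p there: w6:T. ✓
w6: successors {w7}; □¬p there: w7:T. ✓
w7: successors {w0}; □¬p there: w0:T. ✓
Satisfying worlds: {w0, w1, w2, w4, w5, w6, w7}.

7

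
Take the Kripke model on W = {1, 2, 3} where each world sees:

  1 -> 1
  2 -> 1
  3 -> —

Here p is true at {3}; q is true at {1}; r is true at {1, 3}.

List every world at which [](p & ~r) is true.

1: successors {1}; p & ~r there: 1:F. ✗
2: successors {1}; p & ~r there: 1:F. ✗
3: no successors, so [](p & ~r) holds vacuously. ✓

{3}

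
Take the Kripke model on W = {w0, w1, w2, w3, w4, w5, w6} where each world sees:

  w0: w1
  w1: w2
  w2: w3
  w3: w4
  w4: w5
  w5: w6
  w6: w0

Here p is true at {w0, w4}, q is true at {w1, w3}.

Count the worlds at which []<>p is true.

2

w0: successors {w1}; <>p there: w1:F. ✗
w1: successors {w2}; <>p there: w2:F. ✗
w2: successors {w3}; <>p there: w3:T. ✓
w3: successors {w4}; <>p there: w4:F. ✗
w4: successors {w5}; <>p there: w5:F. ✗
w5: successors {w6}; <>p there: w6:T. ✓
w6: successors {w0}; <>p there: w0:F. ✗
Satisfying worlds: {w2, w5}.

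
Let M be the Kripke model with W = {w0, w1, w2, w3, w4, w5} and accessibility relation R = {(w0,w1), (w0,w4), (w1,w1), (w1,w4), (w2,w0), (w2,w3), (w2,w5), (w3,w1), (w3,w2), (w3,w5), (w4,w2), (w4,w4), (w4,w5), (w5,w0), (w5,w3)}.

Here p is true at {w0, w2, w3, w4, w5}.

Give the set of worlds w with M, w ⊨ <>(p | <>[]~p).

w0: successors {w1, w4}; p | <>[]~p there: w1:F, w4:T. ✓
w1: successors {w1, w4}; p | <>[]~p there: w1:F, w4:T. ✓
w2: successors {w0, w3, w5}; p | <>[]~p there: w0:T, w3:T, w5:T. ✓
w3: successors {w1, w2, w5}; p | <>[]~p there: w1:F, w2:T, w5:T. ✓
w4: successors {w2, w4, w5}; p | <>[]~p there: w2:T, w4:T, w5:T. ✓
w5: successors {w0, w3}; p | <>[]~p there: w0:T, w3:T. ✓

{w0, w1, w2, w3, w4, w5}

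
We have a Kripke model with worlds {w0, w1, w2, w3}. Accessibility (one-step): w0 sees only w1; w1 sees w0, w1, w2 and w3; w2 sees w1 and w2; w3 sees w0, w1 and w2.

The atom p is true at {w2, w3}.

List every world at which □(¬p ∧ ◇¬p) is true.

w0: successors {w1}; ¬p ∧ ◇¬p there: w1:T. ✓
w1: successors {w0, w1, w2, w3}; ¬p ∧ ◇¬p there: w0:T, w1:T, w2:F, w3:F. ✗
w2: successors {w1, w2}; ¬p ∧ ◇¬p there: w1:T, w2:F. ✗
w3: successors {w0, w1, w2}; ¬p ∧ ◇¬p there: w0:T, w1:T, w2:F. ✗

{w0}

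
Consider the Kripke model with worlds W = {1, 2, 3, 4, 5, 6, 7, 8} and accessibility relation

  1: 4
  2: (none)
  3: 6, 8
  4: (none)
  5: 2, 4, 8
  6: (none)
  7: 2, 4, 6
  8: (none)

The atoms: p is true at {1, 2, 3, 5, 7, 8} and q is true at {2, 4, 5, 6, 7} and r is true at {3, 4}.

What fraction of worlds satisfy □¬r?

5/8

1: successors {4}; ¬r there: 4:F. ✗
2: no successors, so □¬r holds vacuously. ✓
3: successors {6, 8}; ¬r there: 6:T, 8:T. ✓
4: no successors, so □¬r holds vacuously. ✓
5: successors {2, 4, 8}; ¬r there: 2:T, 4:F, 8:T. ✗
6: no successors, so □¬r holds vacuously. ✓
7: successors {2, 4, 6}; ¬r there: 2:T, 4:F, 6:T. ✗
8: no successors, so □¬r holds vacuously. ✓
That's 5 of 8 worlds, so 5/8.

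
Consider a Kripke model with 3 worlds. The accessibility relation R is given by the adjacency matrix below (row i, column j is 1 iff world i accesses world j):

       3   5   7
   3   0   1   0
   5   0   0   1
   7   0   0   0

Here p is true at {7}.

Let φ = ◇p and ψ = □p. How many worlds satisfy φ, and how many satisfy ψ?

1 and 2

For ◇p:
3: successors {5}; p there: 5:F. ✗
5: successors {7}; p there: 7:T. ✓
7: no successors, so ◇p fails. ✗
— 1 world.
For □p:
3: successors {5}; p there: 5:F. ✗
5: successors {7}; p there: 7:T. ✓
7: no successors, so □p holds vacuously. ✓
— 2 worlds.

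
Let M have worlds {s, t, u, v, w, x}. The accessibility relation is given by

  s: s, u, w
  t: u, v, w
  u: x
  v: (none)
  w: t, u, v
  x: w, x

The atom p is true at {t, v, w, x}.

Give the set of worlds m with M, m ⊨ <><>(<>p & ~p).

{s, t, w, x}

s: successors {s, u, w}; <>(<>p & ~p) there: s:T, u:F, w:T. ✓
t: successors {u, v, w}; <>(<>p & ~p) there: u:F, v:F, w:T. ✓
u: successors {x}; <>(<>p & ~p) there: x:F. ✗
v: no successors, so <><>(<>p & ~p) fails. ✗
w: successors {t, u, v}; <>(<>p & ~p) there: t:T, u:F, v:F. ✓
x: successors {w, x}; <>(<>p & ~p) there: w:T, x:F. ✓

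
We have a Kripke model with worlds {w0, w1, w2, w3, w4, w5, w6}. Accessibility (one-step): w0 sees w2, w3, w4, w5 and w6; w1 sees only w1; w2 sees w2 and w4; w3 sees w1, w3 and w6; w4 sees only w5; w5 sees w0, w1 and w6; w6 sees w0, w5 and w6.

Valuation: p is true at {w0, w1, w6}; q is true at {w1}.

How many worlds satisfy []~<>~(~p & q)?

w0: successors {w2, w3, w4, w5, w6}; ~<>~(~p & q) there: w2:F, w3:F, w4:F, w5:F, w6:F. ✗
w1: successors {w1}; ~<>~(~p & q) there: w1:F. ✗
w2: successors {w2, w4}; ~<>~(~p & q) there: w2:F, w4:F. ✗
w3: successors {w1, w3, w6}; ~<>~(~p & q) there: w1:F, w3:F, w6:F. ✗
w4: successors {w5}; ~<>~(~p & q) there: w5:F. ✗
w5: successors {w0, w1, w6}; ~<>~(~p & q) there: w0:F, w1:F, w6:F. ✗
w6: successors {w0, w5, w6}; ~<>~(~p & q) there: w0:F, w5:F, w6:F. ✗
Satisfying worlds: ∅.

0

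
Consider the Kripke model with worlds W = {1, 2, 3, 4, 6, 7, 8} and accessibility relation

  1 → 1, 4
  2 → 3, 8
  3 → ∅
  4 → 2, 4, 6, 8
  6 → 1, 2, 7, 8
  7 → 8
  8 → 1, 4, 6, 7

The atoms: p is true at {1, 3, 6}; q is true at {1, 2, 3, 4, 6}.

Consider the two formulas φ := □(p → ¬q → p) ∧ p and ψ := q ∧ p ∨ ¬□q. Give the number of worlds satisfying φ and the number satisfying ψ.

For □(p → ¬q → p) ∧ p:
1: □(p → ¬q → p) is T, p is T. ✓
2: □(p → ¬q → p) is T, p is F. ✗
3: □(p → ¬q → p) is T, p is T. ✓
4: □(p → ¬q → p) is T, p is F. ✗
6: □(p → ¬q → p) is T, p is T. ✓
7: □(p → ¬q → p) is T, p is F. ✗
8: □(p → ¬q → p) is T, p is F. ✗
— 3 worlds.
For q ∧ p ∨ ¬□q:
1: q ∧ p is T, ¬□q is F. ✓
2: q ∧ p is F, ¬□q is T. ✓
3: q ∧ p is T, ¬□q is F. ✓
4: q ∧ p is F, ¬□q is T. ✓
6: q ∧ p is T, ¬□q is T. ✓
7: q ∧ p is F, ¬□q is T. ✓
8: q ∧ p is F, ¬□q is T. ✓
— 7 worlds.

3 and 7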